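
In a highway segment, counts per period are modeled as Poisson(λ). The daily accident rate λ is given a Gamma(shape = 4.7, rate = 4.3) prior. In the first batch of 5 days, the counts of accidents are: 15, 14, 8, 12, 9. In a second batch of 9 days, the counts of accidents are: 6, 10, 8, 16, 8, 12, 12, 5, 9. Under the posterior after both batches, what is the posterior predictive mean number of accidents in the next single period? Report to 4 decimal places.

With a Gamma(shape α, rate β) prior, the Poisson likelihood is conjugate: the posterior is Gamma(α + ΣXᵢ, β + n).
Batch 1: sum of counts S = 58 over n = 5 days.
After batch 1: Gamma(α+S, β+n) = Gamma(4.7+58, 4.3+5) = Gamma(62.7, 9.3).
Batch 2: sum of counts S = 86 over n = 9 days.
After batch 2: Gamma(α+S, β+n) = Gamma(62.7+86, 9.3+9) = Gamma(148.7, 18.3).
The predictive distribution for one future period is NegBinom with mean α/β = 8.1257.

8.1257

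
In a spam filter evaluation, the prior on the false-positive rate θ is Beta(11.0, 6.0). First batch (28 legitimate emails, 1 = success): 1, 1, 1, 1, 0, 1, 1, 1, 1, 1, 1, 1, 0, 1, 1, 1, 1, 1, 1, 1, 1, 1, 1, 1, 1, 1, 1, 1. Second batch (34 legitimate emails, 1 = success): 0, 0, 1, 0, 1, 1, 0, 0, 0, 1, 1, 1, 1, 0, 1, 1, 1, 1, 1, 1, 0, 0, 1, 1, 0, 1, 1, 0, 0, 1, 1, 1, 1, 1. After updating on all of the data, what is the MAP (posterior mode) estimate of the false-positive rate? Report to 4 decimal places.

The Beta prior is conjugate to a Binomial/Bernoulli likelihood; the update adds successes to α and failures to β.
After batch 1: Beta(11.0+26, 6.0+2) = Beta(37.0, 8.0).
After batch 2: Beta(37.0+22, 8.0+12) = Beta(59.0, 20.0).
Mode of Beta(a,b) for a,b>1 is (a−1)/(a+b−2) = 58.0/77.0 = 0.7532.

0.7532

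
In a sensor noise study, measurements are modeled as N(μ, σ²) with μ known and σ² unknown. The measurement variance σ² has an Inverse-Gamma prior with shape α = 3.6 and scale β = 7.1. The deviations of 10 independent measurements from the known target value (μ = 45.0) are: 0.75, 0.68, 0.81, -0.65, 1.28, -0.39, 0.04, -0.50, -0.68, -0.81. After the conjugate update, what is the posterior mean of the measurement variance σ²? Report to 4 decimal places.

With known mean μ and an Inverse-Gamma(α, β) prior on σ², the Normal likelihood is conjugate: posterior is Inv-Gamma(α + n/2, β + Σ(xᵢ−μ)²/2).
Σ(xᵢ−μ)² = (0.75)² + (0.68)² + (0.81)² + (-0.65)² + (1.28)² + (-0.39)² + (0.04)² + (-0.50)² + (-0.68)² + (-0.81)² = 5.2641.
Posterior: Inv-Gamma(3.6 + 10/2, 7.1 + 5.2641/2) = Inv-Gamma(8.60, 9.73205).
E[σ²|data] = β/(α−1) = 9.73205/7.60 = 1.2805.

1.2805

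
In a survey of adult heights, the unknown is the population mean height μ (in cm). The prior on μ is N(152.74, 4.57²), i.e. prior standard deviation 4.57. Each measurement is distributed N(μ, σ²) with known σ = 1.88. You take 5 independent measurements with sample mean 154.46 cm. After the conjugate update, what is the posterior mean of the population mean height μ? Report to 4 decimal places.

154.4037

For Normal data with known variance σ², a Normal(μ₀, σ₀²) prior on μ is conjugate. Posterior precision = 1/σ₀² + n/σ²; posterior mean is the precision-weighted average of μ₀ and x̄.
n·x̄ = 5·154.46 = 772.3.
σ₀² = 4.57² = 20.8849, σ² = 1.88² = 3.5344; σ² + n·σ₀² = 3.5344 + 5·20.8849 = 107.9589.
Posterior mean = (μ₀/σ₀² + n·x̄/σ²)/(1/σ₀² + n/σ²) = (σ²·μ₀ + σ₀²·n·x̄)/(σ² + n·σ₀²) = (3.5344·152.74 + 20.8849·772.3)/107.9589 = 16669.252526/107.9589 = 154.4037.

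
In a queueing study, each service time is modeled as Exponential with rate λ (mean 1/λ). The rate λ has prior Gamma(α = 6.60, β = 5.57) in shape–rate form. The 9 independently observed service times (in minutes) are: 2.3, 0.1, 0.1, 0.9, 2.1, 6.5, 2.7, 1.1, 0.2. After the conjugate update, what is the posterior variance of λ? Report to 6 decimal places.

0.033529

With a Gamma(shape α, rate β) prior on the exponential rate λ, the posterior after n observations with total T = Σxᵢ is Gamma(α+n, β+T).
Sum of observations T = 16.0 minutes; n = 9.
Posterior: Gamma(6.60+9, 5.57+16.0) = Gamma(15.60, 21.57).
Var = α/β² = 0.033529.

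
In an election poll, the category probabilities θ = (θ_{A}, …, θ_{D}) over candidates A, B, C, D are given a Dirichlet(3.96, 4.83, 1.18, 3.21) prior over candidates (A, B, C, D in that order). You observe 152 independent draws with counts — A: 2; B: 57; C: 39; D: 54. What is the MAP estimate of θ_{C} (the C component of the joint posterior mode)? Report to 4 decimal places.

The Dirichlet prior is conjugate to the Multinomial likelihood: each posterior αⱼ = prior αⱼ + observed count nⱼ.
Posterior concentration: (5.96, 61.83, 40.18, 57.21), total = 165.18.
Joint mode component: (α_{C}−1)/(Σα−K) = 39.18/161.18 = 0.2431.

0.2431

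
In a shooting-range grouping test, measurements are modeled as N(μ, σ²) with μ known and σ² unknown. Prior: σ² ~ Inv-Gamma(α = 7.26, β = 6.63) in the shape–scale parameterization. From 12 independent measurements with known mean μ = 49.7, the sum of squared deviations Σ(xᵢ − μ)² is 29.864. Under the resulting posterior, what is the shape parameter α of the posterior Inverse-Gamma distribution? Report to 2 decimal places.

13.26

With known mean μ and an Inverse-Gamma(α, β) prior on σ², the Normal likelihood is conjugate: posterior is Inv-Gamma(α + n/2, β + Σ(xᵢ−μ)²/2).
Posterior: Inv-Gamma(7.26 + 12/2, 6.63 + 29.864/2) = Inv-Gamma(13.26, 21.5620).
Posterior α = 13.26.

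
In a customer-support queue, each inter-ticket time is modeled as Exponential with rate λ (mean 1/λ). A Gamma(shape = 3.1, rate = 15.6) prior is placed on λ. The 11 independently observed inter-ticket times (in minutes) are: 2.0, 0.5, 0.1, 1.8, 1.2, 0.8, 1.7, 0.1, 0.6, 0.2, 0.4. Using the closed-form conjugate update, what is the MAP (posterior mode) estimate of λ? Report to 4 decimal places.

0.5240

With a Gamma(shape α, rate β) prior on the exponential rate λ, the posterior after n observations with total T = Σxᵢ is Gamma(α+n, β+T).
Sum of observations T = 9.4 minutes; n = 11.
Posterior: Gamma(3.1+11, 15.6+9.4) = Gamma(14.1, 25.0).
Mode = (α−1)/β = 0.5240.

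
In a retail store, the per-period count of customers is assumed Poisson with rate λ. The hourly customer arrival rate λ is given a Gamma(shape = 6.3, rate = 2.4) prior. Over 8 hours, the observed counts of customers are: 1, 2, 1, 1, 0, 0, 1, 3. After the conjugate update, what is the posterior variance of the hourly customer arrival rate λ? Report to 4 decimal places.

With a Gamma(shape α, rate β) prior, the Poisson likelihood is conjugate: the posterior is Gamma(α + ΣXᵢ, β + n).
Sum of counts S = 9 over n = 8 hours.
Posterior: Gamma(α+S, β+n) = Gamma(6.3+9, 2.4+8) = Gamma(15.3, 10.4).
Var = α/β² = 15.3/10.4² = 0.1415.

0.1415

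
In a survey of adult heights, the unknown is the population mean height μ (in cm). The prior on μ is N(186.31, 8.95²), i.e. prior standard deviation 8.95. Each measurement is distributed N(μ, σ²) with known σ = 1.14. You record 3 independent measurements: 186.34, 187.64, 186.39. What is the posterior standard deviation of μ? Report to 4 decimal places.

For Normal data with known variance σ², a Normal(μ₀, σ₀²) prior on μ is conjugate. Posterior precision = 1/σ₀² + n/σ²; posterior mean is the precision-weighted average of μ₀ and x̄.
σ₀² = 8.95² = 80.1025, σ² = 1.14² = 1.2996; σ² + n·σ₀² = 1.2996 + 3·80.1025 = 241.6071.
Posterior precision = 1/σ₀² + n/σ² = 1/80.1025 + 3/1.2996 = (σ² + n·σ₀²)/(σ₀²σ²) = 241.6071/(80.1025·1.2996); posterior variance σₙ² = σ₀²σ²/(σ² + n·σ₀²) = 80.1025·1.2996/241.6071 = 0.430870.
Posterior SD = √σₙ² = √(80.1025·1.2996/241.6071) = 0.6564.

0.6564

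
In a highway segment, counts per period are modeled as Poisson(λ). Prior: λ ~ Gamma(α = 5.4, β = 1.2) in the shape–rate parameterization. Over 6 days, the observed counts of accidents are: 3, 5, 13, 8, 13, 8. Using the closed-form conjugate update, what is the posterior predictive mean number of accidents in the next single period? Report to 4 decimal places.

7.6944

With a Gamma(shape α, rate β) prior, the Poisson likelihood is conjugate: the posterior is Gamma(α + ΣXᵢ, β + n).
Sum of counts S = 50 over n = 6 days.
Posterior: Gamma(α+S, β+n) = Gamma(5.4+50, 1.2+6) = Gamma(55.4, 7.2).
The predictive distribution for one future period is NegBinom with mean α/β = 7.6944.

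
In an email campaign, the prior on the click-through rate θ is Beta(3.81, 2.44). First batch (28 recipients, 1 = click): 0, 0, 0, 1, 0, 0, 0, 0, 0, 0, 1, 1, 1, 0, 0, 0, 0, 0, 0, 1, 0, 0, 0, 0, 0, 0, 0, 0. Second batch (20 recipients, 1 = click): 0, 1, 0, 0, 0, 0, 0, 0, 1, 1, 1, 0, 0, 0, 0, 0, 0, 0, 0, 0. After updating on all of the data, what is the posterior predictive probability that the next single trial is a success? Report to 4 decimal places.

The Beta prior is conjugate to a Binomial/Bernoulli likelihood; the update adds successes to α and failures to β.
After batch 1: Beta(3.81+5, 2.44+23) = Beta(8.81, 25.44).
After batch 2: Beta(8.81+4, 25.44+16) = Beta(12.81, 41.44).
For a single future Bernoulli trial, P(success | data) = α/(α+β) = 0.2361.

0.2361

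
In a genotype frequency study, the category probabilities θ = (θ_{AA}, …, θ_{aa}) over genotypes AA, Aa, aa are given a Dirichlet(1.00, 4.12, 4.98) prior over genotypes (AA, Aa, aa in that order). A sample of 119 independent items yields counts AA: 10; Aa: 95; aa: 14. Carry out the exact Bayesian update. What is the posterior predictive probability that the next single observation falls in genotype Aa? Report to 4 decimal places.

The Dirichlet prior is conjugate to the Multinomial likelihood: each posterior αⱼ = prior αⱼ + observed count nⱼ.
Posterior concentration: (11.00, 99.12, 18.98), total = 129.10.
P(next = Aa | data) = α_{Aa}/Σα = 0.7678.

0.7678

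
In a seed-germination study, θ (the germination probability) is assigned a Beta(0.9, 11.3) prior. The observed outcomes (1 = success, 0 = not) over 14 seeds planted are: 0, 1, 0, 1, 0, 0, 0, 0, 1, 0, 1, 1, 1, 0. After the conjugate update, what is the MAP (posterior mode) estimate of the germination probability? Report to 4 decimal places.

0.2438

The Beta prior is conjugate to a Binomial/Bernoulli likelihood; the update adds successes to α and failures to β.
Posterior: Beta(α+k, β+n−k) = Beta(0.9+6, 11.3+8) = Beta(6.9, 19.3).
Mode of Beta(a,b) for a,b>1 is (a−1)/(a+b−2) = 5.9/24.2 = 0.2438.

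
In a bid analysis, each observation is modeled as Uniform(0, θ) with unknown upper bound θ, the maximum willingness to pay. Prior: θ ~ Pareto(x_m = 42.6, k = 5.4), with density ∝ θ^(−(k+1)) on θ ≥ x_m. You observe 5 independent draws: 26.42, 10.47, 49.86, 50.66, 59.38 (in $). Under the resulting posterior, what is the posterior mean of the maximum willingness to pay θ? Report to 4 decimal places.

A Pareto(scale x_m, shape k) prior on the upper bound θ of Uniform(0, θ) is conjugate: posterior is Pareto(max(x_m, max xᵢ), k + n).
Sample maximum = 59.38; prior scale x_m = 42.6 → posterior scale = max = 59.38.
Posterior shape = 5.4 + 5 = 10.4.
E[θ|data] = k·x_m/(k−1) = 10.4·59.38/9.4 = 65.6970.

65.6970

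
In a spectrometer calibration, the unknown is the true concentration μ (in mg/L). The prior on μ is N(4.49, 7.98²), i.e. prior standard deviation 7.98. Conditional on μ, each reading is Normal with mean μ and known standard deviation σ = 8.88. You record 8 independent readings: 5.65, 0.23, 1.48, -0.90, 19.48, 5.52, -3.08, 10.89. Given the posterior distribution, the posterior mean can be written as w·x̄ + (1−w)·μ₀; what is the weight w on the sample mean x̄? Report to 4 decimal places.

For Normal data with known variance σ², a Normal(μ₀, σ₀²) prior on μ is conjugate. Posterior precision = 1/σ₀² + n/σ²; posterior mean is the precision-weighted average of μ₀ and x̄.
σ₀² = 7.98² = 63.6804, σ² = 8.88² = 78.8544. Prior precision 1/σ₀² = 1/63.6804; data precision n/σ² = 8/78.8544.
w = (n/σ²)/(1/σ₀² + n/σ²) = n·σ₀²/(σ² + n·σ₀²) = 8·63.6804/(78.8544 + 8·63.6804) = 509.4432/588.2976 = 0.8660.

0.8660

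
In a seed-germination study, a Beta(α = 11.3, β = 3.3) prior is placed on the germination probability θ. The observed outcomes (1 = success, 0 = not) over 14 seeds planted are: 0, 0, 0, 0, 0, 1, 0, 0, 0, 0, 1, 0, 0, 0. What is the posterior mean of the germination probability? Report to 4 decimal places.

The Beta prior is conjugate to a Binomial/Bernoulli likelihood; the update adds successes to α and failures to β.
Posterior: Beta(α+k, β+n−k) = Beta(11.3+2, 3.3+12) = Beta(13.3, 15.3).
Posterior mean = α/(α+β) = 13.3/28.6 = 0.4650.

0.4650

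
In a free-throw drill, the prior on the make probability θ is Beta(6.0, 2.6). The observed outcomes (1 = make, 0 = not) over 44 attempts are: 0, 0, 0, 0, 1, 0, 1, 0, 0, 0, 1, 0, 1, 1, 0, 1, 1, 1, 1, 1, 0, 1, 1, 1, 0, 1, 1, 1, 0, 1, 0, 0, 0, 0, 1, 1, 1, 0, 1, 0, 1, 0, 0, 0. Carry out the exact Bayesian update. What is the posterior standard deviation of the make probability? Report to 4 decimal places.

0.0682

The Beta prior is conjugate to a Binomial/Bernoulli likelihood; the update adds successes to α and failures to β.
Posterior: Beta(α+k, β+n−k) = Beta(6.0+22, 2.6+22) = Beta(28.0, 24.6).
Var = αβ/((α+β)²(α+β+1)) = 28.0·24.6/(52.6²·53.6) = 0.00464469; SD = √0.00464469 = 0.0682.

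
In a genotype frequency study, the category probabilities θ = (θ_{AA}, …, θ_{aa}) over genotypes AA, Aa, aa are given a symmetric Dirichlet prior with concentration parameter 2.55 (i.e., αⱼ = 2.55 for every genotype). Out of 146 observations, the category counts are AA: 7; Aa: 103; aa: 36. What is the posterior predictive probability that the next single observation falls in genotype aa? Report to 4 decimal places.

0.2509

The Dirichlet prior is conjugate to the Multinomial likelihood: each posterior αⱼ = prior αⱼ + observed count nⱼ.
Posterior concentration: (9.55, 105.55, 38.55), total = 153.65.
P(next = aa | data) = α_{aa}/Σα = 0.2509.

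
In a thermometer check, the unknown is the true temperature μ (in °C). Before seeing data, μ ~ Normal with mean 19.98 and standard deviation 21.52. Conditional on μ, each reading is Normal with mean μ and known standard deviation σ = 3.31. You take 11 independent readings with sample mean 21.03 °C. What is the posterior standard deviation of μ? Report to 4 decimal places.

For Normal data with known variance σ², a Normal(μ₀, σ₀²) prior on μ is conjugate. Posterior precision = 1/σ₀² + n/σ²; posterior mean is the precision-weighted average of μ₀ and x̄.
σ₀² = 21.52² = 463.1104, σ² = 3.31² = 10.9561; σ² + n·σ₀² = 10.9561 + 11·463.1104 = 5105.1705.
Posterior precision = 1/σ₀² + n/σ² = 1/463.1104 + 11/10.9561 = (σ² + n·σ₀²)/(σ₀²σ²) = 5105.1705/(463.1104·10.9561); posterior variance σₙ² = σ₀²σ²/(σ² + n·σ₀²) = 463.1104·10.9561/5105.1705 = 0.993872.
Posterior SD = √σₙ² = √(463.1104·10.9561/5105.1705) = 0.9969.

0.9969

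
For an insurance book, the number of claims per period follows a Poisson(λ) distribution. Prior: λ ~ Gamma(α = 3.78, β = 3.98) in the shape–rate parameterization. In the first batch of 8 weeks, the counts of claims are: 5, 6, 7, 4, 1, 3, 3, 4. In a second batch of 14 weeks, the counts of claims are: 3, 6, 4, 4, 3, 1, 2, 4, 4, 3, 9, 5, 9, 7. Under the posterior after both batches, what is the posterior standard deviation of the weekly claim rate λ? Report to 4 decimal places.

0.3864

With a Gamma(shape α, rate β) prior, the Poisson likelihood is conjugate: the posterior is Gamma(α + ΣXᵢ, β + n).
Batch 1: sum of counts S = 33 over n = 8 weeks.
After batch 1: Gamma(α+S, β+n) = Gamma(3.78+33, 3.98+8) = Gamma(36.78, 11.98).
Batch 2: sum of counts S = 64 over n = 14 weeks.
After batch 2: Gamma(α+S, β+n) = Gamma(36.78+64, 11.98+14) = Gamma(100.78, 25.98).
SD = √α/β = √100.78/25.98 = 0.3864.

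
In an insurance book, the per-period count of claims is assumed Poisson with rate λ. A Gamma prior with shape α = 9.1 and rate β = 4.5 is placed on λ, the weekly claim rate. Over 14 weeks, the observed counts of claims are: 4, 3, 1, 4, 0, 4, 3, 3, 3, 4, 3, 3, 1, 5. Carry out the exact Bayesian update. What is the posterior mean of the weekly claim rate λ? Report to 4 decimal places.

With a Gamma(shape α, rate β) prior, the Poisson likelihood is conjugate: the posterior is Gamma(α + ΣXᵢ, β + n).
Sum of counts S = 41 over n = 14 weeks.
Posterior: Gamma(α+S, β+n) = Gamma(9.1+41, 4.5+14) = Gamma(50.1, 18.5).
Posterior mean = α/β = 50.1/18.5 = 2.7081.

2.7081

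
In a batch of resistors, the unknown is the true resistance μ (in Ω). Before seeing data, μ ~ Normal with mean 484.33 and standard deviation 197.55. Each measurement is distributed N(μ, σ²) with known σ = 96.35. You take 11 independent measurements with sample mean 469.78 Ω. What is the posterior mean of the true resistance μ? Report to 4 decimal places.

For Normal data with known variance σ², a Normal(μ₀, σ₀²) prior on μ is conjugate. Posterior precision = 1/σ₀² + n/σ²; posterior mean is the precision-weighted average of μ₀ and x̄.
n·x̄ = 11·469.78 = 5167.58.
σ₀² = 197.55² = 39026.0025, σ² = 96.35² = 9283.3225; σ² + n·σ₀² = 9283.3225 + 11·39026.0025 = 438569.35.
Posterior mean = (μ₀/σ₀² + n·x̄/σ²)/(1/σ₀² + n/σ²) = (σ²·μ₀ + σ₀²·n·x̄)/(σ² + n·σ₀²) = (9283.3225·484.33 + 39026.0025·5167.58)/438569.35 = 206166181.585375/438569.35 = 470.0880.

470.0880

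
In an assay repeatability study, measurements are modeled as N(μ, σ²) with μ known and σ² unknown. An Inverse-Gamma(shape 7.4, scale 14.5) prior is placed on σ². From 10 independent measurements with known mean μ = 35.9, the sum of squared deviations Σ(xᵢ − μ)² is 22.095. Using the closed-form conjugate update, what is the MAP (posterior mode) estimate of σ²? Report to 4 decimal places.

With known mean μ and an Inverse-Gamma(α, β) prior on σ², the Normal likelihood is conjugate: posterior is Inv-Gamma(α + n/2, β + Σ(xᵢ−μ)²/2).
Posterior: Inv-Gamma(7.4 + 10/2, 14.5 + 22.095/2) = Inv-Gamma(12.40, 25.5475).
Mode = β/(α+1) = 25.5475/13.40 = 1.9065.

1.9065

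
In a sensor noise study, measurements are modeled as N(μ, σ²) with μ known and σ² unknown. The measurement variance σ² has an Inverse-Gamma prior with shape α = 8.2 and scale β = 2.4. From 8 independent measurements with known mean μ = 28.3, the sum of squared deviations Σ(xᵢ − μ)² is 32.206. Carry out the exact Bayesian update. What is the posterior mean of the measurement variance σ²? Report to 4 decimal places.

With known mean μ and an Inverse-Gamma(α, β) prior on σ², the Normal likelihood is conjugate: posterior is Inv-Gamma(α + n/2, β + Σ(xᵢ−μ)²/2).
Posterior: Inv-Gamma(8.2 + 8/2, 2.4 + 32.206/2) = Inv-Gamma(12.20, 18.5030).
E[σ²|data] = β/(α−1) = 18.5030/11.20 = 1.6521.

1.6521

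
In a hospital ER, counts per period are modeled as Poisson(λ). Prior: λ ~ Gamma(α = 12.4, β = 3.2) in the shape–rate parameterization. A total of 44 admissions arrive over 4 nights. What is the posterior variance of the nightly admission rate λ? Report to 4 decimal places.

With a Gamma(shape α, rate β) prior, the Poisson likelihood is conjugate: the posterior is Gamma(α + ΣXᵢ, β + n).
Posterior: Gamma(α+S, β+n) = Gamma(12.4+44, 3.2+4) = Gamma(56.4, 7.2).
Var = α/β² = 56.4/7.2² = 1.0880.

1.0880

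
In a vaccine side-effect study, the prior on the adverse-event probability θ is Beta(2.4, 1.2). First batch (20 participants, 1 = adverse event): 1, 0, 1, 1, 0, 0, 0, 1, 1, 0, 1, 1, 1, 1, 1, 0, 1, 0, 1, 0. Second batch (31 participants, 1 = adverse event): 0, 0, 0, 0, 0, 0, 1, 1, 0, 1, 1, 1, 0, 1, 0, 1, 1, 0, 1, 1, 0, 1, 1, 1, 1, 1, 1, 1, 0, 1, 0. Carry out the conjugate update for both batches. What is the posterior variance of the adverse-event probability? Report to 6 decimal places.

0.004339

The Beta prior is conjugate to a Binomial/Bernoulli likelihood; the update adds successes to α and failures to β.
After batch 1: Beta(2.4+12, 1.2+8) = Beta(14.4, 9.2).
After batch 2: Beta(14.4+18, 9.2+13) = Beta(32.4, 22.2).
Var = αβ/((α+β)²(α+β+1)) = 32.4·22.2/(54.6²·55.6) = 0.004339.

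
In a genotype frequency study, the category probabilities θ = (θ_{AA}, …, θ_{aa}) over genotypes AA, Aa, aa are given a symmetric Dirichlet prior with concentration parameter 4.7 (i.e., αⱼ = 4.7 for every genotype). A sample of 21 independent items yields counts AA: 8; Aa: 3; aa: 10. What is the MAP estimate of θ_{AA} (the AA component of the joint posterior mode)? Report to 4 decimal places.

0.3645

The Dirichlet prior is conjugate to the Multinomial likelihood: each posterior αⱼ = prior αⱼ + observed count nⱼ.
Posterior concentration: (12.7, 7.7, 14.7), total = 35.1.
Joint mode component: (α_{AA}−1)/(Σα−K) = 11.7/32.1 = 0.3645.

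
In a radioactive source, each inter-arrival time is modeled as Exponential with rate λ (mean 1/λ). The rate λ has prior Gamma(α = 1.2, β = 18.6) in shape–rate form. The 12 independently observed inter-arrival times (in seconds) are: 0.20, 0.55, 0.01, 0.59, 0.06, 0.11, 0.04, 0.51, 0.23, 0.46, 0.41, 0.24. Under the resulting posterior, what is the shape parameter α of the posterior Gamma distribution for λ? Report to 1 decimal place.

With a Gamma(shape α, rate β) prior on the exponential rate λ, the posterior after n observations with total T = Σxᵢ is Gamma(α+n, β+T).
Sum of observations T = 3.41 seconds; n = 12.
Posterior: Gamma(1.2+12, 18.6+3.41) = Gamma(13.2, 22.01).
Posterior α = 13.2.

13.2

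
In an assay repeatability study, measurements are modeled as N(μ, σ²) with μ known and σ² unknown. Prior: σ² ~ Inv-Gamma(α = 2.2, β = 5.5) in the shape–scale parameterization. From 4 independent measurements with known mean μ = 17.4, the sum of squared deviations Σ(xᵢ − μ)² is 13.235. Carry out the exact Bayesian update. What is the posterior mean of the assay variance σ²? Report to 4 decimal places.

3.7867

With known mean μ and an Inverse-Gamma(α, β) prior on σ², the Normal likelihood is conjugate: posterior is Inv-Gamma(α + n/2, β + Σ(xᵢ−μ)²/2).
Posterior: Inv-Gamma(2.2 + 4/2, 5.5 + 13.235/2) = Inv-Gamma(4.20, 12.1175).
E[σ²|data] = β/(α−1) = 12.1175/3.20 = 3.7867.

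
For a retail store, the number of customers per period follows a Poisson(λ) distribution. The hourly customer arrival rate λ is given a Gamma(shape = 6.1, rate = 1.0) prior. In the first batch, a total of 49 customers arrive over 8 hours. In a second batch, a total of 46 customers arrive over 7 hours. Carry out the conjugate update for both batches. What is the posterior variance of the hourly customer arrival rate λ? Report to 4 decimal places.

With a Gamma(shape α, rate β) prior, the Poisson likelihood is conjugate: the posterior is Gamma(α + ΣXᵢ, β + n).
After batch 1: Gamma(α+S, β+n) = Gamma(6.1+49, 1.0+8) = Gamma(55.1, 9.0).
After batch 2: Gamma(α+S, β+n) = Gamma(55.1+46, 9.0+7) = Gamma(101.1, 16.0).
Var = α/β² = 101.1/16.0² = 0.3949.

0.3949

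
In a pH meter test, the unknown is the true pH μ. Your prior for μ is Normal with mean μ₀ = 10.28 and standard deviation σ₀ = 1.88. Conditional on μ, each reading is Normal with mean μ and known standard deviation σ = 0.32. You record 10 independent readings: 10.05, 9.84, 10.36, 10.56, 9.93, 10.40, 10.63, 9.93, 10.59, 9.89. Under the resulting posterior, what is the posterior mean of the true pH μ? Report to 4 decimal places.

For Normal data with known variance σ², a Normal(μ₀, σ₀²) prior on μ is conjugate. Posterior precision = 1/σ₀² + n/σ²; posterior mean is the precision-weighted average of μ₀ and x̄.
Σxᵢ = 10.05 + 9.84 + 10.36 + 10.56 + 9.93 + 10.40 + 10.63 + 9.93 + 10.59 + 9.89 = 102.18, so n·x̄ = 102.18.
σ₀² = 1.88² = 3.5344, σ² = 0.32² = 0.1024; σ² + n·σ₀² = 0.1024 + 10·3.5344 = 35.4464.
Posterior mean = (μ₀/σ₀² + n·x̄/σ²)/(1/σ₀² + n/σ²) = (σ²·μ₀ + σ₀²·n·x̄)/(σ² + n·σ₀²) = (0.1024·10.28 + 3.5344·102.18)/35.4464 = 362.197664/35.4464 = 10.2182.

10.2182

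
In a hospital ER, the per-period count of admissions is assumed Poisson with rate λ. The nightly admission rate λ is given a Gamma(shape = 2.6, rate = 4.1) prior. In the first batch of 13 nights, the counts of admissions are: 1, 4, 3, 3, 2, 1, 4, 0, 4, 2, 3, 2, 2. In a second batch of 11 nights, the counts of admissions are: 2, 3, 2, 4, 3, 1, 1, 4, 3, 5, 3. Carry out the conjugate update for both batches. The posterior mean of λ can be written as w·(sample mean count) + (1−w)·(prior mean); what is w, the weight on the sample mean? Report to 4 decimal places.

With a Gamma(shape α, rate β) prior, the Poisson likelihood is conjugate: the posterior is Gamma(α + ΣXᵢ, β + n).
Total number of nights: n = 13 + 11 = 24.
Posterior mean = (α₀+S)/(β₀+n) = [n/(β₀+n)]·(S/n) + [β₀/(β₀+n)]·(α₀/β₀), so only n and β₀ enter the weight.
Weight on data w = n/(β₀+n) = 24/(4.1+24) = 24/28.1 = 0.8541.

0.8541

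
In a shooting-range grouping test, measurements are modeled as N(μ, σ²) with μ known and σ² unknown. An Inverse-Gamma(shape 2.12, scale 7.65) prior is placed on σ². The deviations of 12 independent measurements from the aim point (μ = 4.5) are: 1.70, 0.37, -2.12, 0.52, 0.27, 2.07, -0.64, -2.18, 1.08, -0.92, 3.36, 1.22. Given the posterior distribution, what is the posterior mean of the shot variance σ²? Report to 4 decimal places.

With known mean μ and an Inverse-Gamma(α, β) prior on σ², the Normal likelihood is conjugate: posterior is Inv-Gamma(α + n/2, β + Σ(xᵢ−μ)²/2).
Σ(xᵢ−μ)² = (1.70)² + (0.37)² + (-2.12)² + (0.52)² + (0.27)² + (2.07)² + (-0.64)² + (-2.18)² + (1.08)² + (-0.92)² + (3.36)² + (1.22)² = 32.1023.
Posterior: Inv-Gamma(2.12 + 12/2, 7.65 + 32.1023/2) = Inv-Gamma(8.12, 23.70115).
E[σ²|data] = β/(α−1) = 23.70115/7.12 = 3.3288.

3.3288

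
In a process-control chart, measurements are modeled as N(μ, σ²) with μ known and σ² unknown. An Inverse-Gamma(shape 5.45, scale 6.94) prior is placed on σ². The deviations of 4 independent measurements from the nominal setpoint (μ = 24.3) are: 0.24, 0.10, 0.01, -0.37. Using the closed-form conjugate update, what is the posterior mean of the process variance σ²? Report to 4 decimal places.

With known mean μ and an Inverse-Gamma(α, β) prior on σ², the Normal likelihood is conjugate: posterior is Inv-Gamma(α + n/2, β + Σ(xᵢ−μ)²/2).
Σ(xᵢ−μ)² = (0.24)² + (0.10)² + (0.01)² + (-0.37)² = 0.2046.
Posterior: Inv-Gamma(5.45 + 4/2, 6.94 + 0.2046/2) = Inv-Gamma(7.45, 7.04230).
E[σ²|data] = β/(α−1) = 7.04230/6.45 = 1.0918.

1.0918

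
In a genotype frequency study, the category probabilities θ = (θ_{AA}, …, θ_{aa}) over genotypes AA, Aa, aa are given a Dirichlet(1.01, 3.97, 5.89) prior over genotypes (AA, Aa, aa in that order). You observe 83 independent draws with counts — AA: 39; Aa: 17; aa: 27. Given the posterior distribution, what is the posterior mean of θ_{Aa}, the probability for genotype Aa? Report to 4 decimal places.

The Dirichlet prior is conjugate to the Multinomial likelihood: each posterior αⱼ = prior αⱼ + observed count nⱼ.
Posterior concentration: (40.01, 20.97, 32.89), total = 93.87.
E[θ_{Aa}|data] = α_{Aa}/Σα = 20.97/93.87 = 0.2234.

0.2234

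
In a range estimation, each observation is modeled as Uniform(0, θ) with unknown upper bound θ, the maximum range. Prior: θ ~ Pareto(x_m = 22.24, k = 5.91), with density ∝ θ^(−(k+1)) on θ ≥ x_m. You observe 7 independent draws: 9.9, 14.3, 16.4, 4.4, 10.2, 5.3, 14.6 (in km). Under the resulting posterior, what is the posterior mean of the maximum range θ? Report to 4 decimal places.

A Pareto(scale x_m, shape k) prior on the upper bound θ of Uniform(0, θ) is conjugate: posterior is Pareto(max(x_m, max xᵢ), k + n).
Sample maximum = 16.4; prior scale x_m = 22.24 → posterior scale = max = 22.24.
Posterior shape = 5.91 + 7 = 12.91.
E[θ|data] = k·x_m/(k−1) = 12.91·22.24/11.91 = 24.1073.

24.1073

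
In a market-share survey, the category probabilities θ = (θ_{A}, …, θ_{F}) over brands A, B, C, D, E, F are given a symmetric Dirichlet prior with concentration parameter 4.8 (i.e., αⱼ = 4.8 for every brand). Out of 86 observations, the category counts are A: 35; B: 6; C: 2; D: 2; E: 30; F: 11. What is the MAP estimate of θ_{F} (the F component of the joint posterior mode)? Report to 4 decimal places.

0.1360

The Dirichlet prior is conjugate to the Multinomial likelihood: each posterior αⱼ = prior αⱼ + observed count nⱼ.
Posterior concentration: (39.8, 10.8, 6.8, 6.8, 34.8, 15.8), total = 114.8.
Joint mode component: (α_{F}−1)/(Σα−K) = 14.8/108.8 = 0.1360.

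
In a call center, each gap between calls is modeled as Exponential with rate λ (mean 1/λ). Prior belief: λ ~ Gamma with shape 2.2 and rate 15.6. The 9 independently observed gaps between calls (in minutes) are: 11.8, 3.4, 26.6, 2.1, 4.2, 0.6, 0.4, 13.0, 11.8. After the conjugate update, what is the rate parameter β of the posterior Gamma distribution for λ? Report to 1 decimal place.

89.5

With a Gamma(shape α, rate β) prior on the exponential rate λ, the posterior after n observations with total T = Σxᵢ is Gamma(α+n, β+T).
Sum of observations T = 73.9 minutes; n = 9.
Posterior: Gamma(2.2+9, 15.6+73.9) = Gamma(11.2, 89.5).
Posterior β = 89.5.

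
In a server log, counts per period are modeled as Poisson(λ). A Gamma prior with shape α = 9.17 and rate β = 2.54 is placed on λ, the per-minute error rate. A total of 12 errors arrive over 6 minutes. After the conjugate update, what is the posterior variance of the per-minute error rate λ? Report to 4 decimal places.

0.2903

With a Gamma(shape α, rate β) prior, the Poisson likelihood is conjugate: the posterior is Gamma(α + ΣXᵢ, β + n).
Posterior: Gamma(α+S, β+n) = Gamma(9.17+12, 2.54+6) = Gamma(21.17, 8.54).
Var = α/β² = 21.17/8.54² = 0.2903.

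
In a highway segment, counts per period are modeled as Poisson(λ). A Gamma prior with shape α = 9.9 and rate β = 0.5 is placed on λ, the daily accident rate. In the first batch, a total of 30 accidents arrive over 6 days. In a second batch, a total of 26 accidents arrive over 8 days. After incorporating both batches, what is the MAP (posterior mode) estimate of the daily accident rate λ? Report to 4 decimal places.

4.4759

With a Gamma(shape α, rate β) prior, the Poisson likelihood is conjugate: the posterior is Gamma(α + ΣXᵢ, β + n).
After batch 1: Gamma(α+S, β+n) = Gamma(9.9+30, 0.5+6) = Gamma(39.9, 6.5).
After batch 2: Gamma(α+S, β+n) = Gamma(39.9+26, 6.5+8) = Gamma(65.9, 14.5).
Mode of Gamma(α,β) for α≥1 is (α−1)/β = 64.9/14.5 = 4.4759.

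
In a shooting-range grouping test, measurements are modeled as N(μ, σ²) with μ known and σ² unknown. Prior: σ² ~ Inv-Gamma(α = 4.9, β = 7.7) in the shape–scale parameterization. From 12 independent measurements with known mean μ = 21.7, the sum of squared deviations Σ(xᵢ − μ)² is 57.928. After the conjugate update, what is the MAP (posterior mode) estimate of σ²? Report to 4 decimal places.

3.0810

With known mean μ and an Inverse-Gamma(α, β) prior on σ², the Normal likelihood is conjugate: posterior is Inv-Gamma(α + n/2, β + Σ(xᵢ−μ)²/2).
Posterior: Inv-Gamma(4.9 + 12/2, 7.7 + 57.928/2) = Inv-Gamma(10.90, 36.6640).
Mode = β/(α+1) = 36.6640/11.90 = 3.0810.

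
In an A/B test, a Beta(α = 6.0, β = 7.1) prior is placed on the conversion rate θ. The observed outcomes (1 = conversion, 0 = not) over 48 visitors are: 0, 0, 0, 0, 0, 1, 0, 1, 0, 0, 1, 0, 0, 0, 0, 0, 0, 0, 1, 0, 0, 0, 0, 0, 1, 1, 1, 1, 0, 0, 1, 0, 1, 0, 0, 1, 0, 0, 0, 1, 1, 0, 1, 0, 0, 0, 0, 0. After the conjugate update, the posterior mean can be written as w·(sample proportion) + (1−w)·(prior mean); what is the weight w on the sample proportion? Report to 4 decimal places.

The Beta prior is conjugate to a Binomial/Bernoulli likelihood; the update adds successes to α and failures to β.
Posterior mean = (α₀+k)/(α₀+β₀+n) = [n/(α₀+β₀+n)]·(k/n) + [(α₀+β₀)/(α₀+β₀+n)]·α₀/(α₀+β₀), so only n and the prior enter the weight.
The weight on the data is w = n/(α₀+β₀+n) = 48/(6.0+7.1+48) = 48/61.1 = 0.7856.

0.7856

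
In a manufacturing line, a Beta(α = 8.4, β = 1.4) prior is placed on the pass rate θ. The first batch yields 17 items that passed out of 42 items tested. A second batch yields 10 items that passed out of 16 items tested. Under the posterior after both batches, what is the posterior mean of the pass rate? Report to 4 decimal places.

The Beta prior is conjugate to a Binomial/Bernoulli likelihood; the update adds successes to α and failures to β.
After batch 1: Beta(8.4+17, 1.4+25) = Beta(25.4, 26.4).
After batch 2: Beta(25.4+10, 26.4+6) = Beta(35.4, 32.4).
Posterior mean = α/(α+β) = 35.4/67.8 = 0.5221.

0.5221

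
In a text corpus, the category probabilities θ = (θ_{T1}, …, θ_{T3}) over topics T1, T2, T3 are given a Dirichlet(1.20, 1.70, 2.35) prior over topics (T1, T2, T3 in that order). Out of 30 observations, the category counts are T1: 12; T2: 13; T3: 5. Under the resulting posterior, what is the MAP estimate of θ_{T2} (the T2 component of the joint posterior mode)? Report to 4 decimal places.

The Dirichlet prior is conjugate to the Multinomial likelihood: each posterior αⱼ = prior αⱼ + observed count nⱼ.
Posterior concentration: (13.20, 14.70, 7.35), total = 35.25.
Joint mode component: (α_{T2}−1)/(Σα−K) = 13.70/32.25 = 0.4248.

0.4248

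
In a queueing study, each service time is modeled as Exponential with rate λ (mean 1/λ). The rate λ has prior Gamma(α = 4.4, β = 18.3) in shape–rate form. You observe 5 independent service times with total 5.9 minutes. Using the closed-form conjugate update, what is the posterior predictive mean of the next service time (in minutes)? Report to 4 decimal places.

With a Gamma(shape α, rate β) prior on the exponential rate λ, the posterior after n observations with total T = Σxᵢ is Gamma(α+n, β+T).
Posterior: Gamma(4.4+5, 18.3+5.9) = Gamma(9.4, 24.2).
The predictive distribution for the next observation is Lomax; its mean is β/(α−1) = 24.2/8.4 = 2.8810.

2.8810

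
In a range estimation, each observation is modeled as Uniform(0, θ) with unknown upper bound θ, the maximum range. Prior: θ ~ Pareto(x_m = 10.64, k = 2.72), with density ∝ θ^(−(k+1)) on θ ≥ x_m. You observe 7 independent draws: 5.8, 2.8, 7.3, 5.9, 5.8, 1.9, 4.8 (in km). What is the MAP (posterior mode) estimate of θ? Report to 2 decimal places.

A Pareto(scale x_m, shape k) prior on the upper bound θ of Uniform(0, θ) is conjugate: posterior is Pareto(max(x_m, max xᵢ), k + n).
Sample maximum = 7.3; prior scale x_m = 10.64 → posterior scale = max = 10.64.
Posterior shape = 2.72 + 7 = 9.72.
The Pareto density is decreasing on [x_m, ∞), so the mode is x_m = 10.64.

10.64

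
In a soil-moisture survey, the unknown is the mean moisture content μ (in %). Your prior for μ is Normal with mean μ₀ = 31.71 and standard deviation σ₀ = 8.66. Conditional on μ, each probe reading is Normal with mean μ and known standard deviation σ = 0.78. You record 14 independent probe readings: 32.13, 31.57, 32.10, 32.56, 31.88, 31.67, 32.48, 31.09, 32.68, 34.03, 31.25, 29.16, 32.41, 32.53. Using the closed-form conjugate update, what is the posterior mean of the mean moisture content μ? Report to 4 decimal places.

31.9670

For Normal data with known variance σ², a Normal(μ₀, σ₀²) prior on μ is conjugate. Posterior precision = 1/σ₀² + n/σ²; posterior mean is the precision-weighted average of μ₀ and x̄.
Σxᵢ = 32.13 + 31.57 + 32.10 + 32.56 + 31.88 + 31.67 + 32.48 + 31.09 + 32.68 + 34.03 + 31.25 + 29.16 + 32.41 + 32.53 = 447.54, so n·x̄ = 447.54.
σ₀² = 8.66² = 74.9956, σ² = 0.78² = 0.6084; σ² + n·σ₀² = 0.6084 + 14·74.9956 = 1050.5468.
Posterior mean = (μ₀/σ₀² + n·x̄/σ²)/(1/σ₀² + n/σ²) = (σ²·μ₀ + σ₀²·n·x̄)/(σ² + n·σ₀²) = (0.6084·31.71 + 74.9956·447.54)/1050.5468 = 33582.823188/1050.5468 = 31.9670.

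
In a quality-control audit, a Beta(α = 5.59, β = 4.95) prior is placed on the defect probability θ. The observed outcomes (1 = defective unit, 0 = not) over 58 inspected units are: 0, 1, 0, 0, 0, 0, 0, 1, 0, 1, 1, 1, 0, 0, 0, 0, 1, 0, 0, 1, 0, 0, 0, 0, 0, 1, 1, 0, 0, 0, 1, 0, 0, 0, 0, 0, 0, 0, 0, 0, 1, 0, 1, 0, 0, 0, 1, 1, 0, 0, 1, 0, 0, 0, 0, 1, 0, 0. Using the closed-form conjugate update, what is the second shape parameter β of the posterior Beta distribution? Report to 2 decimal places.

46.95

The Beta prior is conjugate to a Binomial/Bernoulli likelihood; the update adds successes to α and failures to β.
Posterior: Beta(α+k, β+n−k) = Beta(5.59+16, 4.95+42) = Beta(21.59, 46.95).
Posterior β = 46.95.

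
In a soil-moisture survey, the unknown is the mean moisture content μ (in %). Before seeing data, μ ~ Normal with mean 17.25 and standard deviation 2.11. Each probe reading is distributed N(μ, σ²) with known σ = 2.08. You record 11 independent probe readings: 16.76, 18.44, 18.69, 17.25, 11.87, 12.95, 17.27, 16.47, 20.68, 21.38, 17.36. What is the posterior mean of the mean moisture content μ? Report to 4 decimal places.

17.1974

For Normal data with known variance σ², a Normal(μ₀, σ₀²) prior on μ is conjugate. Posterior precision = 1/σ₀² + n/σ²; posterior mean is the precision-weighted average of μ₀ and x̄.
Σxᵢ = 16.76 + 18.44 + 18.69 + 17.25 + 11.87 + 12.95 + 17.27 + 16.47 + 20.68 + 21.38 + 17.36 = 189.12, so n·x̄ = 189.12.
σ₀² = 2.11² = 4.4521, σ² = 2.08² = 4.3264; σ² + n·σ₀² = 4.3264 + 11·4.4521 = 53.2995.
Posterior mean = (μ₀/σ₀² + n·x̄/σ²)/(1/σ₀² + n/σ²) = (σ²·μ₀ + σ₀²·n·x̄)/(σ² + n·σ₀²) = (4.3264·17.25 + 4.4521·189.12)/53.2995 = 916.611552/53.2995 = 17.1974.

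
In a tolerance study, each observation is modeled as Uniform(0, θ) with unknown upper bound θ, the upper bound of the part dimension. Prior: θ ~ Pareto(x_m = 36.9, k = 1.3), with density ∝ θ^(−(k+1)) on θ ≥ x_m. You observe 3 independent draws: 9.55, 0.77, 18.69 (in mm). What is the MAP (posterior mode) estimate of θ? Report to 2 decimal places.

36.90

A Pareto(scale x_m, shape k) prior on the upper bound θ of Uniform(0, θ) is conjugate: posterior is Pareto(max(x_m, max xᵢ), k + n).
Sample maximum = 18.69; prior scale x_m = 36.9 → posterior scale = max = 36.90.
Posterior shape = 1.3 + 3 = 4.3.
The Pareto density is decreasing on [x_m, ∞), so the mode is x_m = 36.90.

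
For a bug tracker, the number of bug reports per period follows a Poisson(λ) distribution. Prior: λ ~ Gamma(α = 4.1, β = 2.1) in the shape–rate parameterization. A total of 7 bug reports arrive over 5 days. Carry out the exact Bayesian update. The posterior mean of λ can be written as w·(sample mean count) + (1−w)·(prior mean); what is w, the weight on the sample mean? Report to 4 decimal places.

0.7042

With a Gamma(shape α, rate β) prior, the Poisson likelihood is conjugate: the posterior is Gamma(α + ΣXᵢ, β + n).
Posterior mean = (α₀+S)/(β₀+n) = [n/(β₀+n)]·(S/n) + [β₀/(β₀+n)]·(α₀/β₀), so only n and β₀ enter the weight.
Weight on data w = n/(β₀+n) = 5/(2.1+5) = 5/7.1 = 0.7042.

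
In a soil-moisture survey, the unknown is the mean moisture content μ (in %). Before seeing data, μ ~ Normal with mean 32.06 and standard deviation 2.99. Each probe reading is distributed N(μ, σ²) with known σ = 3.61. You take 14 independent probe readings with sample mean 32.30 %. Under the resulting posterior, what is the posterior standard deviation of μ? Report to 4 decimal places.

For Normal data with known variance σ², a Normal(μ₀, σ₀²) prior on μ is conjugate. Posterior precision = 1/σ₀² + n/σ²; posterior mean is the precision-weighted average of μ₀ and x̄.
σ₀² = 2.99² = 8.9401, σ² = 3.61² = 13.0321; σ² + n·σ₀² = 13.0321 + 14·8.9401 = 138.1935.
Posterior precision = 1/σ₀² + n/σ² = 1/8.9401 + 14/13.0321 = (σ² + n·σ₀²)/(σ₀²σ²) = 138.1935/(8.9401·13.0321); posterior variance σₙ² = σ₀²σ²/(σ² + n·σ₀²) = 8.9401·13.0321/138.1935 = 0.843081.
Posterior SD = √σₙ² = √(8.9401·13.0321/138.1935) = 0.9182.

0.9182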